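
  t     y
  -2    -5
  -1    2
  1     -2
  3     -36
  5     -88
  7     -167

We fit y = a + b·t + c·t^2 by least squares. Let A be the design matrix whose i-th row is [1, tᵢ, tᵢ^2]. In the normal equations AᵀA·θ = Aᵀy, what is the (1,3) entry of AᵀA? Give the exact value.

89

Row 1 ↔ basis 1, column 3 ↔ basis t^2, so (AᵀA)_{1,3} = Σᵢ t^2 = (1)·(4) + (1)·(1) + (1)·(1) + (1)·(9) + (1)·(25) + (1)·(49) = 89.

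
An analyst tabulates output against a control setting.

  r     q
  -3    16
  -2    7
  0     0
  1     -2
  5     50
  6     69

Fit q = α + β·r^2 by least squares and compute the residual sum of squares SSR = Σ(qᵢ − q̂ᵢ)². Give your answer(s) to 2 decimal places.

The normal equations are: 6·α + 75·β = 140;  75·α + 2019·β = 3904.
Eliminating β: 2019·(row 1) − 75·(row 2) gives 6489·α = 2019·140 − 75·3904 = -10140, so α = -3380/2163.
Then β = (3904 − 75·(-3380/2163))/2019 = 1436/721.
Residuals: -112/309, 1289/2163, 3380/2163, -5254/2163, 3830/2163, -2461/2163; SSR = 28678/2163.

SSR = 13.26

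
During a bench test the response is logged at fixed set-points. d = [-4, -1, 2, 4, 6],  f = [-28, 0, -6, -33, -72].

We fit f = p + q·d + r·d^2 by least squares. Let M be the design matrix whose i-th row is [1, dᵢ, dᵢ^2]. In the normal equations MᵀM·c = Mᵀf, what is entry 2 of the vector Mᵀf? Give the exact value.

Entry 2 ↔ basis d, so (Mᵀf)_{2} = Σᵢ (d)·fᵢ = (-4)·(-28) + (-1)·(0) + (2)·(-6) + (4)·(-33) + (6)·(-72) = -464.

-464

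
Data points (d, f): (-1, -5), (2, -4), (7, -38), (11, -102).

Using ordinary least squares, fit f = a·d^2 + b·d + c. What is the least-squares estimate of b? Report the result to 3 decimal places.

The normal equations are: 17059·a + 1681·b + 175·c = -14225;  1681·a + 175·b + 19·c = -1391;  175·a + 19·b + 4·c = -149.
Row-reducing yields a = -8057/8312, b = 13773/8312, c = -11275/4156.

b = 1.657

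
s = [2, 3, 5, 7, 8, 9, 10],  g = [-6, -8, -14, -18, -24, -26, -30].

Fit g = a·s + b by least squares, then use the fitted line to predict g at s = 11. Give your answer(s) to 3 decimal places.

Entries of AᵀA: Σs·s = 332, Σs = 44, Σ1 = 7.
For Aᵀg: Σs·g = -958, Σg = -126.
Normal equations: [[332, 44]; [44, 7]]·[a, b]ᵀ = [-958, -126]ᵀ.
det = 332·7 − 44² = 388.
a = ((-958)·7 − 44·(-126))/388 = -581/194; b = (332·(-126) − 44·(-958))/388 = 80/97.
At s = 11: ĝ = (-581/194)·(11) + (80/97)·(1) = -6231/194.

ĝ = -32.119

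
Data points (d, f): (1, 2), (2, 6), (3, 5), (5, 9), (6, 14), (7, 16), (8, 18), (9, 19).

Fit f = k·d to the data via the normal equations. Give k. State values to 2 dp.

With design matrix X, XᵀX = [[269]] and Xᵀf = [585]ᵀ.
k = 585/269 = 2.17472.

k = 2.17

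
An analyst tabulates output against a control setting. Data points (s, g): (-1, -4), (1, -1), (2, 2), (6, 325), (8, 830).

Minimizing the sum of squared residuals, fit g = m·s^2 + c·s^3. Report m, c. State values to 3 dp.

m = -2.882, c = 1.982

From the data, Σs^2·s^2 = 5410, Σs^2·s^3 = 40576, Σs^3·s^3 = 308866.
Right-hand side: Σs^2·g = 64823, Σs^3·g = 495179.
det = 5410·308866 − 40576² = 24553284.
m = (64823·308866 − 40576·495179)/24553284 = -11793731/4092214; c = (5410·495179 − 40576·64823)/24553284 = 8110057/4092214.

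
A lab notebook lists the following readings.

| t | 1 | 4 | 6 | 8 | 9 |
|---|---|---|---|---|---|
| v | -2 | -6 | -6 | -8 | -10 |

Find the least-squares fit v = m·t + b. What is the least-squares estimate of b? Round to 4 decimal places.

The normal equations are: 198·m + 28·b = -216;  28·m + 5·b = -32.
(Σt·t = 198, Σt = 28, Σ1 = 5, Σt·v = -216, Σv = -32.)
Eliminating b: 5·(row 1) − 28·(row 2) gives 206·m = 5·(-216) − 28·(-32) = -184, so m = -92/103.
Then b = ((-32) − 28·(-92/103))/5 = -144/103.

b = -1.3981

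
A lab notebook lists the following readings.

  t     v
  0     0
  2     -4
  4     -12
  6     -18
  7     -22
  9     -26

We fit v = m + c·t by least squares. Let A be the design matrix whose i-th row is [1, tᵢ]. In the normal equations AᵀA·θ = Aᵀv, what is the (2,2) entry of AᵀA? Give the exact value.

186

Row 2 ↔ basis t, column 2 ↔ basis t, so (AᵀA)_{2,2} = Σᵢ (t)·(t) = (0)·(0) + (2)·(2) + (4)·(4) + (6)·(6) + (7)·(7) + (9)·(9) = 186.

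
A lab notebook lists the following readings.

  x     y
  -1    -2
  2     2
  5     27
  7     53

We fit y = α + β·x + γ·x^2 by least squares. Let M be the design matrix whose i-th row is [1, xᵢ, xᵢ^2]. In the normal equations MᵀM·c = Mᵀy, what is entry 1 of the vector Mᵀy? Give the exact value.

80

Entry 1 ↔ basis 1, so (Mᵀy)_{1} = Σᵢ yᵢ = (1)·(-2) + (1)·(2) + (1)·(27) + (1)·(53) = 80.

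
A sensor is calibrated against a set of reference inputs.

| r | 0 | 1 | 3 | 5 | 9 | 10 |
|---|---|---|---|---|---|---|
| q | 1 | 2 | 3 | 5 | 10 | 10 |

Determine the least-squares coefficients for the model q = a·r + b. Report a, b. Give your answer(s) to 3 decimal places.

a = 0.953, b = 0.719

From the data, Σr·r = 216, Σr = 28, Σ1 = 6.
Right-hand side: Σr·q = 226, Σq = 31.
XᵀX·[a, b]ᵀ = Xᵀq becomes [[216, 28]; [28, 6]]·[a, b]ᵀ = [226, 31]ᵀ.
Eliminating b: 6·(row 1) − 28·(row 2) gives 512·a = 6·226 − 28·31 = 488, so a = 61/64.
Then b = (31 − 28·(61/64))/6 = 23/32.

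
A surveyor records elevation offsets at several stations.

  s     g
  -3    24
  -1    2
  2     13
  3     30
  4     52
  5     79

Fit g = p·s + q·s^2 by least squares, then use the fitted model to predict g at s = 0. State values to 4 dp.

ĝ = 0.0000

With design matrix A, AᵀA = [[64, 196]; [196, 1060]] and Aᵀg = [645, 3347]ᵀ.
det = 64·1060 − 196² = 29424.
p = (645·1060 − 196·3347)/29424 = 3461/3678; q = (64·3347 − 196·645)/29424 = 21947/7356.
At s = 0: ĝ = (3461/3678)·(0) + (21947/7356)·(0) = 0.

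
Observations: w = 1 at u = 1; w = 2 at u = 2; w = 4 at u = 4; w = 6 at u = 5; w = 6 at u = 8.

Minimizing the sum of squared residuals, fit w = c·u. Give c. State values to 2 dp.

Entries of AᵀA: Σu·u = 110.
Right-hand side: Σu·w = 99.
AᵀA·[c]ᵀ = Aᵀw becomes [[110]]·[c]ᵀ = [99]ᵀ.
c = 99/110 = 0.9.

c = 0.90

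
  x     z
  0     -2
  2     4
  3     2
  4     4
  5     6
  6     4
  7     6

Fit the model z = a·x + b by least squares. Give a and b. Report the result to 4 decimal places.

a = 0.9590, b = -0.2705

Forming AᵀA = [[139, 27]; [27, 7]] and Aᵀz = [126, 24]ᵀ gives AᵀA·[a, b]ᵀ = Aᵀz.
Determinant 139·7 − 27² = 244.
a = (126·7 − 27·24)/244 = 117/122; b = (139·24 − 27·126)/244 = -33/122.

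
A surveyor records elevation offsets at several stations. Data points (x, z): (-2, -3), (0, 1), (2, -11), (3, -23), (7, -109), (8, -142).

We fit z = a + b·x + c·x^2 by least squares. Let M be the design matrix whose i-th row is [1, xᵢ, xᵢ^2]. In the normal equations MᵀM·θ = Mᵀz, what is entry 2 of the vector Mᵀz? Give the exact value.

-1984

Entry 2 ↔ basis x, so (Mᵀz)_{2} = Σᵢ (x)·zᵢ = (-2)·(-3) + (0)·(1) + (2)·(-11) + (3)·(-23) + (7)·(-109) + (8)·(-142) = -1984.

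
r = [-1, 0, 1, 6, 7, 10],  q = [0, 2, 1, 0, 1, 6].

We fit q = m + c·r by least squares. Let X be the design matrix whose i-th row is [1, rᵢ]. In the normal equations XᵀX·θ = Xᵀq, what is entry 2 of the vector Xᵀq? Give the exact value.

Entry 2 ↔ basis r, so (Xᵀq)_{2} = Σᵢ (r)·qᵢ = (-1)·(0) + (0)·(2) + (1)·(1) + (6)·(0) + (7)·(1) + (10)·(6) = 68.

68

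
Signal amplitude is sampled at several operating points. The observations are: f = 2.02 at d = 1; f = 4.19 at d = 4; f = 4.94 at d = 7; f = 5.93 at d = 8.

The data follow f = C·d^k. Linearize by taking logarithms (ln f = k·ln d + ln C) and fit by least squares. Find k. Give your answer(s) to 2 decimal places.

Let Y = ln f. Fitting Y = k·ln d + ln C by least squares:
AᵀA = [[10.0325, 5.4116]; [5.4116, 4]], rhs = [8.7959, 5.5132]ᵀ  (here Σln d = 5.4116, Σ(ln d)² = 10.0325, Σln f = 5.5132, Σln d·ln f = 8.7959).
Δ = 10.0325·4 − (5.4116)² = 10.8439; k = (8.7959·4 − 5.4116·5.5132)/10.8439 = 0.49321, ln C = (10.0325·5.5132 − 5.4116·8.7959)/10.8439 = 0.71103.

k = 0.49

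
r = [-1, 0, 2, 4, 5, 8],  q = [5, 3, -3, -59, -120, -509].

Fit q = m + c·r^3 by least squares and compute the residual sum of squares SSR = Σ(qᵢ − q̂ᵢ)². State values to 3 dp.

Setting ∂/∂m … = 0 gives: 6·m + 708·c = -683;  708·m + 281930·c = -279413.
Δ = 6·281930 − 708² = 1190316.
m = ((-683)·281930 − 708·(-279413))/1190316 = 2633107/595158; c = (6·(-279413) − 708·(-683))/1190316 = -198819/198386.
Residuals: -126887/297579, -847633/595158, 353075/595158, 425819/595158, 252529/297579, -182545/595158; SSR = 1157065/297579.

SSR = 3.888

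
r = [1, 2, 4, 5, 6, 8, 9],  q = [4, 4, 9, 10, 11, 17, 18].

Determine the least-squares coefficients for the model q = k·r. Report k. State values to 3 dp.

k = 2.035

Sums needed: Σr·r = 227.
Moment sums: Σr·q = 462.
MᵀM·[k]ᵀ = Mᵀq becomes [[227]]·[k]ᵀ = [462]ᵀ.
k = 462/227 = 2.03524.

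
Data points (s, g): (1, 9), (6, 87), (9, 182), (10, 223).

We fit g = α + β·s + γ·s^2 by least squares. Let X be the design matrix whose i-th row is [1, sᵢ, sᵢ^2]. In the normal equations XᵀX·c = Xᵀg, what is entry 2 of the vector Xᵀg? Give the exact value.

4399

Entry 2 ↔ basis s, so (Xᵀg)_{2} = Σᵢ (s)·gᵢ = (1)·(9) + (6)·(87) + (9)·(182) + (10)·(223) = 4399.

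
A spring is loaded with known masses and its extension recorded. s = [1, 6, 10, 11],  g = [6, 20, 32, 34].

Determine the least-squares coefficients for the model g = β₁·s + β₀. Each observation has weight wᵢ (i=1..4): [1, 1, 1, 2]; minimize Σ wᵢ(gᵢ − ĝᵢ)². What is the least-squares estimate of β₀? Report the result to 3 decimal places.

The normal equations are: 379·β₁ + 39·β₀ = 1194;  39·β₁ + 5·β₀ = 126.
(Σwᵢ·s·s = 379, Σwᵢ·s = 39, Σwᵢ·1 = 5, Σwᵢ·s·g = 1194, Σwᵢ·g = 126.)
det = 379·5 − 39² = 374.
β₁ = (1194·5 − 39·126)/374 = 48/17; β₀ = (379·126 − 39·1194)/374 = 54/17.

β₀ = 3.176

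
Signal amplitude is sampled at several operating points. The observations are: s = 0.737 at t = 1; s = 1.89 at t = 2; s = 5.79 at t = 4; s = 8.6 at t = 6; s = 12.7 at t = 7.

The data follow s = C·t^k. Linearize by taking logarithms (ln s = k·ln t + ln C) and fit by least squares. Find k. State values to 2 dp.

With ln sᵢ as the transformed response and ln tᵢ as the regressor:
Over the data: Σln t = 5.8171, Σ(ln t)² = 9.3992, Σln s = 6.7809, Σln t·ln s = 11.6769.
Normal system: [[9.3992, 5.8171]; [5.8171, 5]]·[k, ln C]ᵀ = [11.6769, 6.7809]ᵀ.
Δ = 9.3992·5 − (5.8171)² = 13.1574; k = (11.6769·5 − 5.8171·6.7809)/13.1574 = 1.43945, ln C = (9.3992·6.7809 − 5.8171·11.6769)/13.1574 = -0.31850.

k = 1.44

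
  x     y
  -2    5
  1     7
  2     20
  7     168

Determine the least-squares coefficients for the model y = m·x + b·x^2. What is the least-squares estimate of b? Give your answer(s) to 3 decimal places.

b = 2.907

With design matrix M, MᵀM = [[58, 344]; [344, 2434]] and Mᵀy = [1213, 8339]ᵀ.
Eliminating b: 2434·(row 1) − 344·(row 2) gives 22836·m = 2434·1213 − 344·8339 = 83826, so m = 13971/3806.
Then b = (8339 − 344·(13971/3806))/2434 = 11065/3806.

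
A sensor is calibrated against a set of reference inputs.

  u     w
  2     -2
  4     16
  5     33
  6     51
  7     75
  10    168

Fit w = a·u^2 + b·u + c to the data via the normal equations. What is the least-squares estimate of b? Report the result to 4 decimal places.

Setting ∂/∂a … = 0 gives: 14594·a + 1756·b + 230·c = 23384;  1756·a + 230·b + 34·c = 2736;  230·a + 34·b + 6·c = 341.
Row-reducing yields a = 59/30, b = -487/210, c = -379/70.

b = -2.3190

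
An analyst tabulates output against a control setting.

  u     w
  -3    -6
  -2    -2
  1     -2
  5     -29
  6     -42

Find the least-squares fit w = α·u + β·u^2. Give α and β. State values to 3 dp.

α = -0.958, β = -0.994

Sums needed: Σu·u = 75, Σu·u^2 = 307, Σu^2·u^2 = 2019.
Moment sums: Σu·w = -377, Σu^2·w = -2301.
XᵀX·[α, β]ᵀ = Xᵀw becomes [[75, 307]; [307, 2019]]·[α, β]ᵀ = [-377, -2301]ᵀ.
det = 75·2019 − 307² = 57176.
α = ((-377)·2019 − 307·(-2301))/57176 = -13689/14294; β = (75·(-2301) − 307·(-377))/57176 = -14209/14294.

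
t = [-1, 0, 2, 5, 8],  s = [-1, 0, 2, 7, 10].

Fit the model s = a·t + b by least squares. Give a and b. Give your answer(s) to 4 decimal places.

Normal-equation sums: Σt·t = 94, Σt = 14, Σ1 = 5.
For Xᵀs: Σt·s = 120, Σs = 18.
Δ = 94·5 − 14² = 274.
a = (120·5 − 14·18)/274 = 174/137; b = (94·18 − 14·120)/274 = 6/137.

a = 1.2701, b = 0.0438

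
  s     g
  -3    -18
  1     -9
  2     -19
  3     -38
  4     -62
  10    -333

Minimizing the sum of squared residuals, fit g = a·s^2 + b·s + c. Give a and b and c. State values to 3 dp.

a = -2.985, b = -3.305, c = -1.306

Compute the Gram sums: Σs^2·s^2 = 10435, Σs^2·s = 1073, Σs^2 = 139, Σs·s = 139, Σs = 17, Σ1 = 6.
For Xᵀg: Σs^2·g = -34881, Σs·g = -3685, Σg = -479.
XᵀX·[a, b, c]ᵀ = Xᵀg becomes [[10435, 1073, 139]; [1073, 139, 17]; [139, 17, 6]]·[a, b, c]ᵀ = [-34881, -3685, -479]ᵀ.
Solving the 3×3 system (Gaussian elimination) gives a = -347645/116448, b = -1924549/582240, c = -31683/24260.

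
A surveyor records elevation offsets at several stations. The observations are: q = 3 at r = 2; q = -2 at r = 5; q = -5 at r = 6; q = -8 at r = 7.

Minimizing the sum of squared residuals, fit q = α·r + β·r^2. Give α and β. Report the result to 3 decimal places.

α = 2.023, β = -0.463

Normal-equation sums: Σr·r = 114, Σr·r^2 = 692, Σr^2·r^2 = 4338.
Right-hand side: Σr·q = -90, Σr^2·q = -610.
So XᵀX·[α, β]ᵀ = Xᵀq: [[114, 692]; [692, 4338]]·[α, β]ᵀ = [-90, -610]ᵀ.
det = 114·4338 − 692² = 15668.
α = ((-90)·4338 − 692·(-610))/15668 = 7925/3917; β = (114·(-610) − 692·(-90))/15668 = -1815/3917.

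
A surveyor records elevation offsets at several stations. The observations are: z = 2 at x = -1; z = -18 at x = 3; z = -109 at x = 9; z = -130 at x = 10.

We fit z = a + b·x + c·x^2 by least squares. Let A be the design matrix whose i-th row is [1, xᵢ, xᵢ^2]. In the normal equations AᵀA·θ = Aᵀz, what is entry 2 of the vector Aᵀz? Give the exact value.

Entry 2 ↔ basis x, so (Aᵀz)_{2} = Σᵢ (x)·zᵢ = (-1)·(2) + (3)·(-18) + (9)·(-109) + (10)·(-130) = -2337.

-2337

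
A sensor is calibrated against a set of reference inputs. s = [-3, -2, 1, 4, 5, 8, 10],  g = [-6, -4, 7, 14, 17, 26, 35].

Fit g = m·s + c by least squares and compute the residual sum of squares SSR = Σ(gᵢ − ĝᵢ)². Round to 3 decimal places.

SSR = 8.256

Normal-equation sums: Σs·s = 219, Σs = 23, Σ1 = 7.
And Σs·g = 732, Σg = 89.
So XᵀX·[m, c]ᵀ = Xᵀg: [[219, 23]; [23, 7]]·[m, c]ᵀ = [732, 89]ᵀ.
Eliminating c: 7·(row 1) − 23·(row 2) gives 1004·m = 7·732 − 23·89 = 3077, so m = 3077/1004.
Then c = (89 − 23·(3077/1004))/7 = 2655/1004.
Residuals: 138/251, -517/1004, 324/251, -907/1004, -243/251, -1167/1004, 1715/1004; SSR = 8289/1004.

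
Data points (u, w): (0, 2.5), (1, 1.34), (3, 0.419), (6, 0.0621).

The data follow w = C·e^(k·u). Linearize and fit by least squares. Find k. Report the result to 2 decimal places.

k = -0.61

Taking logs, ln w = k·u + ln C, so regress ln w on u.
Sums: Σu = 10.0000, Σ(u)² = 46.0000, Σln w = -2.4399, Σu·ln w = -18.9910.
Normal system: [[46.0000, 10.0000]; [10.0000, 4]]·[k, ln C]ᵀ = [-18.9910, -2.4399]ᵀ.
Solving (det = 84.0000): k = -0.61387, ln C = 0.92468.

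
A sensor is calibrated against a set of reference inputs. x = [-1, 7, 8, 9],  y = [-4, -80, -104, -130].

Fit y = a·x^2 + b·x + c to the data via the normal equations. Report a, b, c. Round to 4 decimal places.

Normal-equation sums: Σx^2·x^2 = 13059, Σx^2·x = 1583, Σx^2 = 195, Σx·x = 195, Σx = 23, Σ1 = 4.
Right-hand side: Σx^2·y = -21110, Σx·y = -2558, Σy = -318.
Normal equations: [[13059, 1583, 195]; [1583, 195, 23]; [195, 23, 4]]·[a, b, c]ᵀ = [-21110, -2558, -318]ᵀ.
Inverting the 3×3 Gram matrix, [a, b, c]ᵀ = [-7512/4861, -1234/4861, -13144/4861]ᵀ.

a = -1.5454, b = -0.2539, c = -2.7040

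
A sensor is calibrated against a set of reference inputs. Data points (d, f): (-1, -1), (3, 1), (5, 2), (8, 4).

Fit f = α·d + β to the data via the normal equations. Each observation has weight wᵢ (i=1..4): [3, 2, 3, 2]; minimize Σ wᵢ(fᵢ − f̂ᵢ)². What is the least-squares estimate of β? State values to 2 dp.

Sums needed: Σwᵢ·d·d = 224, Σwᵢ·d = 34, Σwᵢ·1 = 10.
Right-hand side: Σwᵢ·d·f = 103, Σwᵢ·f = 13.
Δ = 224·10 − 34² = 1084.
α = (103·10 − 34·13)/1084 = 147/271; β = (224·13 − 34·103)/1084 = -295/542.

β = -0.54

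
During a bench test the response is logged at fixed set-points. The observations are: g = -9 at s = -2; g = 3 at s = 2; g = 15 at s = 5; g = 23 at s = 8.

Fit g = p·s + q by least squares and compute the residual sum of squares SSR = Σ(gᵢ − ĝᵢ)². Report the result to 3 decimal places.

SSR = 2.776

Setting ∂/∂p … = 0 gives: 97·p + 13·q = 283;  13·p + 4·q = 32.
(Σs·s = 97, Σs = 13, Σ1 = 4, Σs·g = 283, Σg = 32.)
Eliminating q: 4·(row 1) − 13·(row 2) gives 219·p = 4·283 − 13·32 = 716, so p = 716/219.
Then q = (32 − 13·(716/219))/4 = -575/219.
Residuals: 12/73, -200/219, 280/219, -116/219; SSR = 608/219.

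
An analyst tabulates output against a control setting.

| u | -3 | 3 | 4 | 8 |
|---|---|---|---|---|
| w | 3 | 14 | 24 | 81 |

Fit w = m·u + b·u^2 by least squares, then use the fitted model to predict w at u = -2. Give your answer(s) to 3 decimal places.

The normal system MᵀM·[m, b]ᵀ = Mᵀw is [[98, 576]; [576, 4514]]·[m, b]ᵀ = [777, 5721]ᵀ.
det = 98·4514 − 576² = 110596.
m = (777·4514 − 576·5721)/110596 = 106041/55298; b = (98·5721 − 576·777)/110596 = 56553/55298.
At u = -2: ŵ = (106041/55298)·(-2) + (56553/55298)·(4) = 7065/27649.

ŵ = 0.256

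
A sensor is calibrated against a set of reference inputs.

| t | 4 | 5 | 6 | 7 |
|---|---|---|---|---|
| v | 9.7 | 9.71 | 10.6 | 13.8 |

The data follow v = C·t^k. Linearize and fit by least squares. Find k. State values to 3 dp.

Linearized form: ln v = k·ln t + ln C. From the 4 transformed points,
Sums: Σln t = 6.7334, Σ(ln t)² = 11.5091, Σln v = 9.5308, Σln t·ln v = 16.1458.
Normal system: [[11.5091, 6.7334]; [6.7334, 4]]·[k, ln C]ᵀ = [16.1458, 9.5308]ᵀ.
Solving (det = 0.6976): k = 0.58549, ln C = 1.39712.

k = 0.585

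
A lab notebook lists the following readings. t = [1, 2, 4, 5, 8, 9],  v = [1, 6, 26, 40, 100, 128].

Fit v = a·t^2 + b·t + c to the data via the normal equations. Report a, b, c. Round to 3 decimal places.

Entries of MᵀM: Σt^2·t^2 = 11555, Σt^2·t = 1439, Σt^2 = 191, Σt·t = 191, Σt = 29, Σ1 = 6.
And Σt^2·v = 18209, Σt·v = 2269, Σv = 301.
Row-reducing yields a = 2786/1833, b = 1087/1833, c = -662/611.

a = 1.520, b = 0.593, c = -1.083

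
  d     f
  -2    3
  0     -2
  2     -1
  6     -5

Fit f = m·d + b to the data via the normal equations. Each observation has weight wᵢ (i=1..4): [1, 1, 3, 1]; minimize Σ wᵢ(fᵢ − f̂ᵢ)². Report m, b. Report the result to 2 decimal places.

Normal-equation sums: Σwᵢ·d·d = 52, Σwᵢ·d = 10, Σwᵢ·1 = 6.
Moment sums: Σwᵢ·d·f = -42, Σwᵢ·f = -7.
So MᵀWM·[m, b]ᵀ = MᵀWf: [[52, 10]; [10, 6]]·[m, b]ᵀ = [-42, -7]ᵀ.
det = 52·6 − 10² = 212.
m = ((-42)·6 − 10·(-7))/212 = -91/106; b = (52·(-7) − 10·(-42))/212 = 14/53.

m = -0.86, b = 0.26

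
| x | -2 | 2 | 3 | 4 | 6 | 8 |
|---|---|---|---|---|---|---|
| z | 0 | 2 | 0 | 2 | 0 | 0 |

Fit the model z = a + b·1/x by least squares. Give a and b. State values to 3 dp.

Entries of AᵀA: Σ1 = 6, Σ1/x = 7/8, Σ1/x·1/x = 413/576.
Right-hand side: Σz = 4, Σ1/x·z = 3/2.
Normal equations: [[6, 7/8]; [7/8, 413/576]]·[a, b]ᵀ = [4, 3/2]ᵀ.
Δ = 6·(413/576) − (7/8)² = 679/192.
a = (4·(413/576) − (7/8)·(3/2))/(679/192) = 128/291; b = (6·(3/2) − (7/8)·4)/(679/192) = 1056/679.

a = 0.440, b = 1.555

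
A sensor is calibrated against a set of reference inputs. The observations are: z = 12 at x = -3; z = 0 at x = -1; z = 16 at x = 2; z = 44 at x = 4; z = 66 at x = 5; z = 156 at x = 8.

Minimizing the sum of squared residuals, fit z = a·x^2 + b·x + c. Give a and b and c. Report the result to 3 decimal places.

Sums needed: Σx^2·x^2 = 5075, Σx^2·x = 681, Σx^2 = 119, Σx·x = 119, Σx = 15, Σ1 = 6.
And Σx^2·z = 12510, Σx·z = 1750, Σz = 294.
Normal equations: [[5075, 681, 119]; [681, 119, 15]; [119, 15, 6]]·[a, b, c]ᵀ = [12510, 1750, 294]ᵀ.
Inverting the 3×3 Gram matrix, [a, b, c]ᵀ = [232629/111280, 22403/8560, 55407/55640]ᵀ.

a = 2.090, b = 2.617, c = 0.996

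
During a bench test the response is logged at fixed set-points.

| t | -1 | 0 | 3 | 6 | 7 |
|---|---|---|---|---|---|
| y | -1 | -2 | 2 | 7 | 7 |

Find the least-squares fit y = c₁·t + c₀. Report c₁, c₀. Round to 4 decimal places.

Forming MᵀM = [[95, 15]; [15, 5]] and Mᵀy = [98, 13]ᵀ gives MᵀM·[c₁, c₀]ᵀ = Mᵀy.
Determinant 95·5 − 15² = 250.
c₁ = (98·5 − 15·13)/250 = 59/50; c₀ = (95·13 − 15·98)/250 = -47/50.

c₁ = 1.1800, c₀ = -0.9400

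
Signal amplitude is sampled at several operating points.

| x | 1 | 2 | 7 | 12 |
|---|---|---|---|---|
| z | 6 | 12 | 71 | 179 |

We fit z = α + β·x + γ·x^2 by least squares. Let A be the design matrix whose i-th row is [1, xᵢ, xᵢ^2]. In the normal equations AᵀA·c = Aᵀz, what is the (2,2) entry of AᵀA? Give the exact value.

Row 2 ↔ basis x, column 2 ↔ basis x, so (AᵀA)_{2,2} = Σᵢ (x)·(x) = (1)·(1) + (2)·(2) + (7)·(7) + (12)·(12) = 198.

198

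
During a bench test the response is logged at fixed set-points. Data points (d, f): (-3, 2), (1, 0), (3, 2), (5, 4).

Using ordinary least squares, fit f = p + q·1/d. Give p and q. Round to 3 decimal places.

p = 2.532, q = -1.773

Entries of XᵀX: Σ1 = 4, Σ1/d = 6/5, Σ1/d·1/d = 284/225.
Right-hand side: Σf = 8, Σ1/d·f = 4/5.
XᵀX·[p, q]ᵀ = Xᵀf becomes [[4, 6/5]; [6/5, 284/225]]·[p, q]ᵀ = [8, 4/5]ᵀ.
Determinant 4·(284/225) − (6/5)² = 812/225.
p = (8·(284/225) − (6/5)·(4/5))/(812/225) = 514/203; q = (4·(4/5) − (6/5)·8)/(812/225) = -360/203.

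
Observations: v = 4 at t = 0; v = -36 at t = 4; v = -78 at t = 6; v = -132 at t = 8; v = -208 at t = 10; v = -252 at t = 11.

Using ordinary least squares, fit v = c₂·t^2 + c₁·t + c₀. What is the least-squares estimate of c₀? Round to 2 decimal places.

With design matrix A, AᵀA = [[30289, 3123, 337]; [3123, 337, 39]; [337, 39, 6]] and Aᵀv = [-63124, -6520, -702]ᵀ.
Inverting the 3×3 Gram matrix, [c₂, c₁, c₀]ᵀ = [-46089/23722, -41269/23722, 40720/11861]ᵀ.

c₀ = 3.43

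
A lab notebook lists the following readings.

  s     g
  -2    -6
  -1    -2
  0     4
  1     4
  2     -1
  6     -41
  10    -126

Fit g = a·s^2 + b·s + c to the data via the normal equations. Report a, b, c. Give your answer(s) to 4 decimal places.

Entries of AᵀA: Σs^2·s^2 = 11330, Σs^2·s = 1216, Σs^2 = 146, Σs·s = 146, Σs = 16, Σ1 = 7.
For Aᵀg: Σs^2·g = -14102, Σs·g = -1490, Σg = -168.
Inverting the 3×3 Gram matrix, [a, b, c]ᵀ = [-45979/32043, 46853/32043, 27622/10681]ᵀ.

a = -1.4349, b = 1.4622, c = 2.5861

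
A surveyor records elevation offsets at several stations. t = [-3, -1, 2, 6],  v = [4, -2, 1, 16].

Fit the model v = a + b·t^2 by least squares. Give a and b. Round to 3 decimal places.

a = -1.370, b = 0.490

The normal equations are: 4·a + 50·b = 19;  50·a + 1394·b = 614.
(Σ1 = 4, Σt^2 = 50, Σt^2·t^2 = 1394, Σv = 19, Σt^2·v = 614.)
Eliminating b: 1394·(row 1) − 50·(row 2) gives 3076·a = 1394·19 − 50·614 = -4214, so a = -2107/1538.
Then b = (614 − 50·(-2107/1538))/1394 = 753/1538.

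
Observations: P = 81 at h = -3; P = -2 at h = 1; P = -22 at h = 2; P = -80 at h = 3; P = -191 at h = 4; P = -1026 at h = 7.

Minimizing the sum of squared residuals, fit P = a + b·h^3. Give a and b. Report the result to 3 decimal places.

AᵀA·[a, b]ᵀ = AᵀP reads: 6·a + 416·b = -1240;  416·a + 123268·b = -368667.
(Σ1 = 6, Σh^3 = 416, Σh^3·h^3 = 123268, ΣP = -1240, Σh^3·P = -368667.)
det = 6·123268 − 416² = 566552.
a = ((-1240)·123268 − 416·(-368667))/566552 = 64144/70819; b = (6·(-368667) − 416·(-1240))/566552 = -848081/283276.

a = 0.906, b = -2.994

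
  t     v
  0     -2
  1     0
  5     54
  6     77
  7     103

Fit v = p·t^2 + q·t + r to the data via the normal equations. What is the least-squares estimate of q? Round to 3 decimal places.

q = 1.553

Compute the Gram sums: Σt^2·t^2 = 4323, Σt^2·t = 685, Σt^2 = 111, Σt·t = 111, Σt = 19, Σ1 = 5.
Right-hand side: Σt^2·v = 9169, Σt·v = 1453, Σv = 232.
Normal equations: [[4323, 685, 111]; [685, 111, 19]; [111, 19, 5]]·[p, q, r]ᵀ = [9169, 1453, 232]ᵀ.
Solving the 3×3 system (Gaussian elimination) gives p = 13823/7118, q = 11057/7118, r = -9306/3559.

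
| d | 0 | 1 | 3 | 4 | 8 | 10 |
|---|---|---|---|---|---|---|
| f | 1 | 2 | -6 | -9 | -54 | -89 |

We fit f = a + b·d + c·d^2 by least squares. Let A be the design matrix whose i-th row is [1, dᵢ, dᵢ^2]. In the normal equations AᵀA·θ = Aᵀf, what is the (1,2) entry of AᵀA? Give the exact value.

Row 1 ↔ basis 1, column 2 ↔ basis d, so (AᵀA)_{1,2} = Σᵢ d = (1)·(0) + (1)·(1) + (1)·(3) + (1)·(4) + (1)·(8) + (1)·(10) = 26.

26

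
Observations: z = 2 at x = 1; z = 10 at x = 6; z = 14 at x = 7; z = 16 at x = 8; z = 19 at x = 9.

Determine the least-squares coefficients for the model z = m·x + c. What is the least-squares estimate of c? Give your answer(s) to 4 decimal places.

c = -0.7113

Forming MᵀM = [[231, 31]; [31, 5]] and Mᵀz = [459, 61]ᵀ gives MᵀM·[m, c]ᵀ = Mᵀz.
Eliminating c: 5·(row 1) − 31·(row 2) gives 194·m = 5·459 − 31·61 = 404, so m = 202/97.
Then c = (61 − 31·(202/97))/5 = -69/97.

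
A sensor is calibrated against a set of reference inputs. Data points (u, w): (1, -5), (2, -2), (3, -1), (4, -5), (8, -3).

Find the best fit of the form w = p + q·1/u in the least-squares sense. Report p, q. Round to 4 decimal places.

From the data, Σ1 = 5, Σ1/u = 53/24, Σ1/u·1/u = 829/576.
Moment sums: Σw = -16, Σ1/u·w = -191/24.
MᵀM·[p, q]ᵀ = Mᵀw becomes [[5, 53/24]; [53/24, 829/576]]·[p, q]ᵀ = [-16, -191/24]ᵀ.
Eliminating q: (829/576)·(row 1) − (53/24)·(row 2) gives (167/72)·p = (829/576)·(-16) − (53/24)·(-191/24) = -349/64, so p = -3141/1336.
Then q = ((-191/24) − (53/24)·(-3141/1336))/(829/576) = -321/167.

p = -2.3510, q = -1.9222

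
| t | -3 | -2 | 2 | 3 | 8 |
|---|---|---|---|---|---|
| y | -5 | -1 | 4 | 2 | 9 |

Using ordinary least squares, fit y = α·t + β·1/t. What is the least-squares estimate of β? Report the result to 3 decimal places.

β = 0.513

Sums needed: Σt·t = 90, Σt·1/t = 5, Σ1/t·1/t = 425/576.
And Σt·y = 103, Σ1/t·y = 143/24.
Normal equations: [[90, 5]; [5, 425/576]]·[α, β]ᵀ = [103, 143/24]ᵀ.
Δ = 90·(425/576) − 5² = 1325/32.
α = (103·(425/576) − 5·(143/24))/(1325/32) = 5323/4770; β = (90·(143/24) − 5·103)/(1325/32) = 136/265.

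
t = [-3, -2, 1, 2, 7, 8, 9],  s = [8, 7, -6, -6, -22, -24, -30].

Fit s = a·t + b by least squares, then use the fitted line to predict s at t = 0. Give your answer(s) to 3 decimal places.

Compute the Gram sums: Σt·t = 212, Σt = 22, Σ1 = 7.
And Σt·s = -672, Σs = -73.
Normal equations: [[212, 22]; [22, 7]]·[a, b]ᵀ = [-672, -73]ᵀ.
Eliminating b: 7·(row 1) − 22·(row 2) gives 1000·a = 7·(-672) − 22·(-73) = -3098, so a = -1549/500.
Then b = ((-73) − 22·(-1549/500))/7 = -173/250.
At t = 0: ŝ = (-1549/500)·(0) + (-173/250)·(1) = -173/250.

ŝ = -0.692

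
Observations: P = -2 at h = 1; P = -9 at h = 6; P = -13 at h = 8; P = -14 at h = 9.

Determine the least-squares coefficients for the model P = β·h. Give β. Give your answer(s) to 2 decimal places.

β = -1.57

MᵀM·[β]ᵀ = MᵀP reads: 182·β = -286.
β = (-286)/182 = -1.57143.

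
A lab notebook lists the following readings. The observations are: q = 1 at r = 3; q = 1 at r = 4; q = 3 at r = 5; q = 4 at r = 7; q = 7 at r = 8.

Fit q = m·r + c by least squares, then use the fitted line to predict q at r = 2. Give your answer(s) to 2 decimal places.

q̂ = -0.67

Normal-equation sums: Σr·r = 163, Σr = 27, Σ1 = 5.
For Mᵀq: Σr·q = 106, Σq = 16.
Normal equations: [[163, 27]; [27, 5]]·[m, c]ᵀ = [106, 16]ᵀ.
Eliminating c: 5·(row 1) − 27·(row 2) gives 86·m = 5·106 − 27·16 = 98, so m = 49/43.
Then c = (16 − 27·(49/43))/5 = -127/43.
At r = 2: q̂ = (49/43)·(2) + (-127/43)·(1) = -29/43.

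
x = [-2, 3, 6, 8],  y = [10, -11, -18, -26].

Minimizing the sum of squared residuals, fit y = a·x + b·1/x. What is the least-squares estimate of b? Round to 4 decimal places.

Setting ∂/∂a … = 0 gives: 113·a + 4·b = -369;  4·a + (233/576)·b = -179/12.
(Σx·x = 113, Σx·1/x = 4, Σ1/x·1/x = 233/576, Σx·y = -369, Σ1/x·y = -179/12.)
det = 113·(233/576) − 4² = 17113/576.
a = ((-369)·(233/576) − 4·(-179/12))/(17113/576) = -51609/17113; b = (113·(-179/12) − 4·(-369))/(17113/576) = -120720/17113.

b = -7.0543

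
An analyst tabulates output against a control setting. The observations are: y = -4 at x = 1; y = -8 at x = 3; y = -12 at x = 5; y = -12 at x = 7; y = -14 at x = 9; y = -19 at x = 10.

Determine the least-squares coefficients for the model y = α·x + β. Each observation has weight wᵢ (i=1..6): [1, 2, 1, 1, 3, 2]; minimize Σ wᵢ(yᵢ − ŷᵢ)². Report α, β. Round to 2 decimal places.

α = -1.35, β = -3.49

From the data, Σwᵢ·x·x = 536, Σwᵢ·x = 66, Σwᵢ·1 = 10.
And Σwᵢ·x·y = -954, Σwᵢ·y = -124.
det = 536·10 − 66² = 1004.
α = ((-954)·10 − 66·(-124))/1004 = -339/251; β = (536·(-124) − 66·(-954))/1004 = -875/251.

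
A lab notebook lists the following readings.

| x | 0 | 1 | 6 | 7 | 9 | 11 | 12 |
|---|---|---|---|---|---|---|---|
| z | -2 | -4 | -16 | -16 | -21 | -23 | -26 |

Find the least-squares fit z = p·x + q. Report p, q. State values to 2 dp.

p = -1.98, q = -2.44

Setting ∂/∂p … = 0 gives: 432·p + 46·q = -966;  46·p + 7·q = -108.
(Σx·x = 432, Σx = 46, Σ1 = 7, Σx·z = -966, Σz = -108.)
Eliminating q: 7·(row 1) − 46·(row 2) gives 908·p = 7·(-966) − 46·(-108) = -1794, so p = -897/454.
Then q = ((-108) − 46·(-897/454))/7 = -555/227.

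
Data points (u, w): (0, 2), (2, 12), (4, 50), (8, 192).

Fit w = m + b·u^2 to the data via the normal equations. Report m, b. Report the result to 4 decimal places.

Forming XᵀX = [[4, 84]; [84, 4368]] and Xᵀw = [256, 13136]ᵀ gives XᵀX·[m, b]ᵀ = Xᵀw.
Δ = 4·4368 − 84² = 10416.
m = (256·4368 − 84·13136)/10416 = 44/31; b = (4·13136 − 84·256)/10416 = 1940/651.

m = 1.4194, b = 2.9800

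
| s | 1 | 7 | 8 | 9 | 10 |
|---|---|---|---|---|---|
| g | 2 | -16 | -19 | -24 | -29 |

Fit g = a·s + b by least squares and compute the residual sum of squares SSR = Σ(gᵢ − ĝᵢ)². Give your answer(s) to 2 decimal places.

Entries of XᵀX: Σs·s = 295, Σs = 35, Σ1 = 5.
And Σs·g = -768, Σg = -86.
Normal equations: [[295, 35]; [35, 5]]·[a, b]ᵀ = [-768, -86]ᵀ.
Eliminating b: 5·(row 1) − 35·(row 2) gives 250·a = 5·(-768) − 35·(-86) = -830, so a = -83/25.
Then b = ((-86) − 35·(-83/25))/5 = 151/25.
Residuals: -18/25, 6/5, 38/25, -4/25, -46/25; SSR = 192/25.

SSR = 7.68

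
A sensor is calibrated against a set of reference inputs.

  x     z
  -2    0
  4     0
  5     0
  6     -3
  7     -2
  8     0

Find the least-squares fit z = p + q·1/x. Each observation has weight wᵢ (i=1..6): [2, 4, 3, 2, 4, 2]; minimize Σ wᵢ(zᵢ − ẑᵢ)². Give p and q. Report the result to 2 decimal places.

The normal system AᵀWA·[p, q]ᵀ = AᵀWz is [[17, 737/420]; [737/420, 366361/352800]]·[p, q]ᵀ = [-14, -15/7]ᵀ.
Eliminating q: (366361/352800)·(row 1) − (737/420)·(row 2) gives (571311/39200)·p = (366361/352800)·(-14) − (737/420)·(-15/7) = -1901227/176400, so p = -3802454/5141799.
Then q = ((-15/7) − (737/420)·(-3802454/5141799))/(366361/352800) = -1394960/1713933.

p = -0.74, q = -0.81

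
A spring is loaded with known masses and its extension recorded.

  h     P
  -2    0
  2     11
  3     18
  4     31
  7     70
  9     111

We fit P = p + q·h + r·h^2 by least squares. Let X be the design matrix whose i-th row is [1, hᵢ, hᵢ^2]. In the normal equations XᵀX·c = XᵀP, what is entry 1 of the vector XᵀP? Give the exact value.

241

Entry 1 ↔ basis 1, so (XᵀP)_{1} = Σᵢ Pᵢ = (1)·(0) + (1)·(11) + (1)·(18) + (1)·(31) + (1)·(70) + (1)·(111) = 241.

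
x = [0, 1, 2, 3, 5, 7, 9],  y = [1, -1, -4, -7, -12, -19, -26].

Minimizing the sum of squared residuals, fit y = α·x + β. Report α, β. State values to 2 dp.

α = -3.00, β = 1.87

AᵀA·[α, β]ᵀ = Aᵀy reads: 169·α + 27·β = -457;  27·α + 7·β = -68.
det = 169·7 − 27² = 454.
α = ((-457)·7 − 27·(-68))/454 = -1363/454; β = (169·(-68) − 27·(-457))/454 = 847/454.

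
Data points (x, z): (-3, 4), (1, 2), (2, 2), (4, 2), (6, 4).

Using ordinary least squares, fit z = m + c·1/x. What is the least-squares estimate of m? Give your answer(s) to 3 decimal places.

m = 3.333

Forming MᵀM = [[5, 19/12]; [19/12, 209/144]] and Mᵀz = [14, 17/6]ᵀ gives MᵀM·[m, c]ᵀ = Mᵀz.
Eliminating c: (209/144)·(row 1) − (19/12)·(row 2) gives (19/4)·m = (209/144)·14 − (19/12)·(17/6) = 95/6, so m = 10/3.
Then c = ((17/6) − (19/12)·(10/3))/(209/144) = -32/19.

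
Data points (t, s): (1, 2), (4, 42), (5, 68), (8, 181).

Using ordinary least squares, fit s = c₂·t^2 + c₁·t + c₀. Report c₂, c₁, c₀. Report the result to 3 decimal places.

c₂ = 3.042, c₁ = -1.795, c₀ = 0.723

With design matrix X, XᵀX = [[4978, 702, 106]; [702, 106, 18]; [106, 18, 4]] and Xᵀs = [13958, 1958, 293]ᵀ.
Inverting the 3×3 Gram matrix, [c₂, c₁, c₀]ᵀ = [73/24, -359/200, 217/300]ᵀ.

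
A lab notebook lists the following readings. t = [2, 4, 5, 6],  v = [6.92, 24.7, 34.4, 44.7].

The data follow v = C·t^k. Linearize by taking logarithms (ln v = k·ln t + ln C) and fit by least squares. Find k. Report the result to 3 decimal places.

k = 1.717

Taking logs, ln v = k·ln t + ln C, so regress ln v on ln t.
AᵀA = [[8.2030, 5.4806]; [5.4806, 4]], rhs = [18.2893, 12.4792]ᵀ  (here Σln t = 5.4806, Σ(ln t)² = 8.2030, Σln v = 12.4792, Σln t·ln v = 18.2893).
Solving (det = 2.7744): k = 1.71677, ln C = 0.76756.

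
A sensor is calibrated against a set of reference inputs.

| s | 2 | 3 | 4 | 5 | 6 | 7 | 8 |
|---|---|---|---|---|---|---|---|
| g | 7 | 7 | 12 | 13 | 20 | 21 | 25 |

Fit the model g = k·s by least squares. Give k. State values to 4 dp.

k = 3.0296

MᵀM·[k]ᵀ = Mᵀg reads: 203·k = 615.
k = 615/203 = 3.02956.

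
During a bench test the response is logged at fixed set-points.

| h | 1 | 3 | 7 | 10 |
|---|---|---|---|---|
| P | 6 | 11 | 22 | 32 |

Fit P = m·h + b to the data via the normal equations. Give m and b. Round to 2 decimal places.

AᵀA·[m, b]ᵀ = AᵀP reads: 159·m + 21·b = 513;  21·m + 4·b = 71.
(Σh·h = 159, Σh = 21, Σ1 = 4, Σh·P = 513, ΣP = 71.)
Determinant 159·4 − 21² = 195.
m = (513·4 − 21·71)/195 = 187/65; b = (159·71 − 21·513)/195 = 172/65.

m = 2.88, b = 2.65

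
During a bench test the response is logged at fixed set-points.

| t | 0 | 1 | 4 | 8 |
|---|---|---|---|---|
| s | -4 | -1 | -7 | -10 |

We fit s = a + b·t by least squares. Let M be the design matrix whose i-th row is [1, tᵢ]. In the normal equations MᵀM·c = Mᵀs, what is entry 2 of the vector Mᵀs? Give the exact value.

Entry 2 ↔ basis t, so (Mᵀs)_{2} = Σᵢ (t)·sᵢ = (0)·(-4) + (1)·(-1) + (4)·(-7) + (8)·(-10) = -109.

-109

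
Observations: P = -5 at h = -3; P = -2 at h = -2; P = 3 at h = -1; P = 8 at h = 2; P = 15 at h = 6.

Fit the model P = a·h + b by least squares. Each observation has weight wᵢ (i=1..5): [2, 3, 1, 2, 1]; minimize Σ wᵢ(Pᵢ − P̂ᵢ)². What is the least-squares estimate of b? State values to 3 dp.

The normal equations are: 75·a + (-3)·b = 161;  (-3)·a + 9·b = 18.
(Σwᵢ·h·h = 75, Σwᵢ·h = -3, Σwᵢ·1 = 9, Σwᵢ·h·P = 161, Σwᵢ·P = 18.)
Eliminating b: 9·(row 1) − (-3)·(row 2) gives 666·a = 9·161 − (-3)·18 = 1503, so a = 167/74.
Then b = (18 − (-3)·(167/74))/9 = 611/222.

b = 2.752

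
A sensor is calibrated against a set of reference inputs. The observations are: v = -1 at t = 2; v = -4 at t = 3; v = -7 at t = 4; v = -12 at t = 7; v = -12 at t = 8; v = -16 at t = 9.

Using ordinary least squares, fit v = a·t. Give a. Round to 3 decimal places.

a = -1.641

The normal equations are: 223·a = -366.
(Σt·t = 223, Σt·v = -366.)
a = (-366)/223 = -1.64126.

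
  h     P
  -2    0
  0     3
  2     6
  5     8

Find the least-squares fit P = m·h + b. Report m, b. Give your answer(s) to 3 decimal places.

From the data, Σh·h = 33, Σh = 5, Σ1 = 4.
Right-hand side: Σh·P = 52, ΣP = 17.
MᵀM·[m, b]ᵀ = MᵀP becomes [[33, 5]; [5, 4]]·[m, b]ᵀ = [52, 17]ᵀ.
Determinant 33·4 − 5² = 107.
m = (52·4 − 5·17)/107 = 123/107; b = (33·17 − 5·52)/107 = 301/107.

m = 1.150, b = 2.813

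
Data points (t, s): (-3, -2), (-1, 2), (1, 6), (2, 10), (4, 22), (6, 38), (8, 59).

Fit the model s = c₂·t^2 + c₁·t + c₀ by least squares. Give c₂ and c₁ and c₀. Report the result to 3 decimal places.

Entries of XᵀX: Σt^2·t^2 = 5747, Σt^2·t = 773, Σt^2 = 131, Σt·t = 131, Σt = 17, Σ1 = 7.
And Σt^2·s = 5526, Σt·s = 818, Σs = 135.
So XᵀX·[c₂, c₁, c₀]ᵀ = Xᵀs: [[5747, 773, 131]; [773, 131, 17]; [131, 17, 7]]·[c₂, c₁, c₀]ᵀ = [5526, 818, 135]ᵀ.
Inverting the 3×3 Gram matrix, [c₂, c₁, c₀]ᵀ = [80779/155316, 438995/155316, 34794/12943]ᵀ.

c₂ = 0.520, c₁ = 2.826, c₀ = 2.688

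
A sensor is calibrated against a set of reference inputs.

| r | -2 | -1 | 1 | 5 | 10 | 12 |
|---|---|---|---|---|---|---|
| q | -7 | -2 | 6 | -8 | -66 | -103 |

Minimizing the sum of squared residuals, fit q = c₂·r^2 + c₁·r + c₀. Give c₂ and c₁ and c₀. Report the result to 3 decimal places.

AᵀA·[c₂, c₁, c₀]ᵀ = Aᵀq reads: 31379·c₂ + 2845·c₁ + 275·c₀ = -21656;  2845·c₂ + 275·c₁ + 25·c₀ = -1914;  275·c₂ + 25·c₁ + 6·c₀ = -180.
(Σr^2·r^2 = 31379, Σr^2·r = 2845, Σr^2 = 275, Σr·r = 275, Σr = 25, Σ1 = 6, Σr^2·q = -21656, Σr·q = -1914, Σq = -180.)
Inverting the 3×3 Gram matrix, [c₂, c₁, c₀]ᵀ = [-187417/192120, 2775367/960600, 8559/3202]ᵀ.

c₂ = -0.976, c₁ = 2.889, c₀ = 2.673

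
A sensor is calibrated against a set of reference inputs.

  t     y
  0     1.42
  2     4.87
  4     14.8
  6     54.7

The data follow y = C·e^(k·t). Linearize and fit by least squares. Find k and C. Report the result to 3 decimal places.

k = 0.603, C = 1.416

Let Y = ln y. Fitting Y = k·t + ln C by least squares:
Σt = 12.0000, Σ(t)² = 56.0000, Σln y = 8.6302, Σt·ln y = 37.9559.
Equations: 56.0000·k + 12.0000·ln C = 37.9559;  12.0000·k + 4·ln C = 8.6302.
Δ = 56.0000·4 − (12.0000)² = 80.0000; k = (37.9559·4 − 12.0000·8.6302)/80.0000 = 0.60326, ln C = (56.0000·8.6302 − 12.0000·37.9559)/80.0000 = 0.34779, so C = exp(0.34779) = 1.41593.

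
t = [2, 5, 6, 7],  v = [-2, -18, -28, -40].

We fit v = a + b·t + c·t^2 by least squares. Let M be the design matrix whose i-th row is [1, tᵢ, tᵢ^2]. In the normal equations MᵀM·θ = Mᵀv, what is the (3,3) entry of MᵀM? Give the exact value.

4338

Row 3 ↔ basis t^2, column 3 ↔ basis t^2, so (MᵀM)_{3,3} = Σᵢ (t^2)·(t^2) = (4)·(4) + (25)·(25) + (36)·(36) + (49)·(49) = 4338.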